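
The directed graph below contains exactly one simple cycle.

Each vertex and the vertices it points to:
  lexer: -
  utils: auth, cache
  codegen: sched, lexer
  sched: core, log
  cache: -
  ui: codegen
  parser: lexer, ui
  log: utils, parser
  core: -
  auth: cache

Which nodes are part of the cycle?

ui, log, sched, parser, codegen

DFS with gray/black marking from sched:
sched gray
  core gray
  core black
  log gray
    utils gray
      auth gray
        cache gray
        cache black
      auth black
      utils→cache: cache black — skip
    utils black
    parser gray
      lexer gray
      lexer black
      ui gray
        codegen gray
          codegen→sched: sched is gray → back edge
Back edge closes the cycle sched → log → parser → ui → codegen → sched; its vertices are {ui, log, sched, parser, codegen}.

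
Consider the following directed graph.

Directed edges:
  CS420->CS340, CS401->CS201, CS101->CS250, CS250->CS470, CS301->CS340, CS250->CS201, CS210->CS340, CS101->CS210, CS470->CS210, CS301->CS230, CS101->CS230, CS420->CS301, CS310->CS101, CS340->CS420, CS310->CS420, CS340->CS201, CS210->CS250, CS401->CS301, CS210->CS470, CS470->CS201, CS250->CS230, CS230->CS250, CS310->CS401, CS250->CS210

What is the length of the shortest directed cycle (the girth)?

For each vertex v, BFS finds the shortest path from v back to v.
The shortest such closed walk is CS420 → CS340 → CS420, length 2.

2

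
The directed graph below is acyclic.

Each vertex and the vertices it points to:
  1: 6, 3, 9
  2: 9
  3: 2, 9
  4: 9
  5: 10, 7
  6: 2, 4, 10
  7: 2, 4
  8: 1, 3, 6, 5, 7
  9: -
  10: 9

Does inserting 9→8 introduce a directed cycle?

Yes

Adding 9→8 creates a cycle iff 8 can already reach 9.
Path from 8: 8 → 1 → 9.
So 8 → … → 9 → 8 is a cycle.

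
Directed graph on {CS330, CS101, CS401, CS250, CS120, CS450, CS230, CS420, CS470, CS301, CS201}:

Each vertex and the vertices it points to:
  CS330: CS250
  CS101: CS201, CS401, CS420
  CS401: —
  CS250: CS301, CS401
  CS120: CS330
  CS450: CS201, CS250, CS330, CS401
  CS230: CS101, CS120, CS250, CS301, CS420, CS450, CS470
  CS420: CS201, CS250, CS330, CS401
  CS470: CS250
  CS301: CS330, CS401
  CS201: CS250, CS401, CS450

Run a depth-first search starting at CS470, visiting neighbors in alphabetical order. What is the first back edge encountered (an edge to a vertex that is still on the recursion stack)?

DFS from CS470 (visiting neighbors in alphabetical order); mark gray on enter, black on exit:
CS470 gray
  CS250 gray
    CS301 gray
      CS330 gray
        CS330→CS250: CS250 is gray → back edge
First back edge: CS330 → CS250.

CS330→CS250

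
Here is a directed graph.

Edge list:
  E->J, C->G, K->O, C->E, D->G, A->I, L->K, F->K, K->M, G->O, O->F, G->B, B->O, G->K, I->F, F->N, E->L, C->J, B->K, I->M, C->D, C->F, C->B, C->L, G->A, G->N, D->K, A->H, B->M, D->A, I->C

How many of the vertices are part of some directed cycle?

8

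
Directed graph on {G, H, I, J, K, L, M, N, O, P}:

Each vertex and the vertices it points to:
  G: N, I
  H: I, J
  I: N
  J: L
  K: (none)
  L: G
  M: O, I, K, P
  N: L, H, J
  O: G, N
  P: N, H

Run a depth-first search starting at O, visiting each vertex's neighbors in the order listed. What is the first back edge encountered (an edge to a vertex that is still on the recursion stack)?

L->G

DFS from O (visiting each vertex's neighbors in the order listed); mark gray on enter, black on exit:
O gray
  G gray
    N gray
      L gray
        L→G: G is gray → back edge
First back edge: L → G.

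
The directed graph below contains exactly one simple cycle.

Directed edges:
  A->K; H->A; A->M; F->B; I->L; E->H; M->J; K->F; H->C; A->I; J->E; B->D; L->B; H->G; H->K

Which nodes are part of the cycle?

DFS with gray/black marking from J:
J gray
  E gray
    H gray
      A gray
        I gray
          L gray
            B gray
              D gray
              D black
            B black
          L black
        I black
        K gray
          F gray
            F→B: B black — skip
          F black
        K black
        M gray
          M→J: J is gray → back edge
Back edge closes the cycle J → E → H → A → M → J; its vertices are {A, E, H, J, M}.

A, E, H, J, M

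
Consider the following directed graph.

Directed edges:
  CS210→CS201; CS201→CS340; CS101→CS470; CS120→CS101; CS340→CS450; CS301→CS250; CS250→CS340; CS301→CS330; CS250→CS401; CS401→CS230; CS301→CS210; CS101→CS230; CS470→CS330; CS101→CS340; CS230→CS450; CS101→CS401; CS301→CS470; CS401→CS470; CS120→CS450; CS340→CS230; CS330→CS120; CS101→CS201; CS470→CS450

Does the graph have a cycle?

Yes

DFS with white/gray/black marking, starting from CS201:
CS201 gray
  CS340 gray
    CS230 gray
      CS450 gray
      CS450 black
    CS230 black
    CS340→CS450: CS450 black — skip
  CS340 black
CS201 black
CS470 gray
  CS330 gray
    CS120 gray
      CS120→CS450: CS450 black — skip
      CS101 gray
        CS101→CS470: CS470 is gray → back edge
Back edge found, so a cycle exists: CS470 → CS330 → CS120 → CS101 → CS470.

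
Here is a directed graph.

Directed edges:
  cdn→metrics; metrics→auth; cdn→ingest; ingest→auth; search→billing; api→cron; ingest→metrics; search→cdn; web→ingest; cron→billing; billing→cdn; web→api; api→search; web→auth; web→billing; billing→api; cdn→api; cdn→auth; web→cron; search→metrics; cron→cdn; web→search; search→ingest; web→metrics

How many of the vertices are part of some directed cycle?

A vertex is on a directed cycle iff it belongs to a strongly connected component of size ≥ 2 (or has a self-loop).
The vertices on cycles are {api, cdn, cron, search, billing} — 5 in total.

5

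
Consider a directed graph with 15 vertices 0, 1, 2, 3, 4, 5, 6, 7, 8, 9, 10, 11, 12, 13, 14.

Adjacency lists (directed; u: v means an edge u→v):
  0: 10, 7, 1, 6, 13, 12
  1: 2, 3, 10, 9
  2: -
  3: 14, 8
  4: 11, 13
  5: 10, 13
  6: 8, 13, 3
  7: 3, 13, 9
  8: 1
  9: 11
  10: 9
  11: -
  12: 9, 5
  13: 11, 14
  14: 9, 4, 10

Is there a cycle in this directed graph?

Yes

DFS with white/gray/black marking, starting from 11:
11 gray
11 black
0 gray
  10 gray
    9 gray
      9→11: 11 black — skip
    9 black
  10 black
  7 gray
    3 gray
      14 gray
        14→9: 9 black — skip
        4 gray
          4→11: 11 black — skip
          13 gray
            13→11: 11 black — skip
            13→14: 14 is gray → back edge
Back edge found, so a cycle exists: 14 → 4 → 13 → 14.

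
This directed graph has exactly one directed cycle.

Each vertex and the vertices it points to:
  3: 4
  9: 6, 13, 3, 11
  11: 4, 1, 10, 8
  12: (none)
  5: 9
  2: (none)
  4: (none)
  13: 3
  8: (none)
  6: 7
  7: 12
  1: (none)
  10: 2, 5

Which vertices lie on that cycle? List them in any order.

5, 9, 10, 11

DFS with gray/black marking from 9:
9 gray
  6 gray
    7 gray
      12 gray
      12 black
    7 black
  6 black
  13 gray
    3 gray
      4 gray
      4 black
    3 black
  13 black
  9→3: 3 black — skip
  11 gray
    11→4: 4 black — skip
    1 gray
    1 black
    10 gray
      2 gray
      2 black
      5 gray
        5→9: 9 is gray → back edge
Back edge closes the cycle 9 → 11 → 10 → 5 → 9; its vertices are {5, 9, 10, 11}.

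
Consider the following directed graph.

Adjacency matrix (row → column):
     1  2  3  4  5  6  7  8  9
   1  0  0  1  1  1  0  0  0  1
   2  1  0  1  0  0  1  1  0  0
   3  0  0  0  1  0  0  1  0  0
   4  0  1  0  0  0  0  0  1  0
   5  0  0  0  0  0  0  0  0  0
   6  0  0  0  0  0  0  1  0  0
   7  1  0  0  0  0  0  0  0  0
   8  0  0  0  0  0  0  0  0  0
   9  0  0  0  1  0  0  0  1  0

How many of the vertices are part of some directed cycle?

A vertex is on a directed cycle iff it belongs to a strongly connected component of size ≥ 2 (or has a self-loop).
The vertices on cycles are {1, 2, 3, 4, 6, 7, 9} — 7 in total.

7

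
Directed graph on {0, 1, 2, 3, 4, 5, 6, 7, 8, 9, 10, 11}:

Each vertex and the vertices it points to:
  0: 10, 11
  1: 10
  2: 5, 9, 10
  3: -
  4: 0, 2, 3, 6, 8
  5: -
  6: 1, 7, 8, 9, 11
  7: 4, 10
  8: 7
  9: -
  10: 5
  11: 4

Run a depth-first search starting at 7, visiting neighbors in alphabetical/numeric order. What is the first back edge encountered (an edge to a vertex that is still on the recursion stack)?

11->4

DFS from 7 (visiting neighbors in alphabetical/numeric order); mark gray on enter, black on exit:
7 gray
  4 gray
    0 gray
      10 gray
        5 gray
        5 black
      10 black
      11 gray
        11→4: 4 is gray → back edge
First back edge: 11 → 4.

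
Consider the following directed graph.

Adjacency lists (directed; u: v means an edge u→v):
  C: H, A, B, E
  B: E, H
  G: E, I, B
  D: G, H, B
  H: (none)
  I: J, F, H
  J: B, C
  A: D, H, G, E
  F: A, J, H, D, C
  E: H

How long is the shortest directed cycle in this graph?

For each vertex v, BFS finds the shortest path from v back to v.
The shortest such closed walk is I → F → A → G → I, length 4.

4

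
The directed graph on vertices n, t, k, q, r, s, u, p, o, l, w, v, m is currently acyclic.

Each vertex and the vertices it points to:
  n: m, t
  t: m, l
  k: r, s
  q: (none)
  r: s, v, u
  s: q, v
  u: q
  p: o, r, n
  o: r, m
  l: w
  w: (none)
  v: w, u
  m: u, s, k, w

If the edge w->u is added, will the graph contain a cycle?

Adding w→u creates a cycle iff u can already reach w.
Explore from u: no path reaches w. The graph stays acyclic.

No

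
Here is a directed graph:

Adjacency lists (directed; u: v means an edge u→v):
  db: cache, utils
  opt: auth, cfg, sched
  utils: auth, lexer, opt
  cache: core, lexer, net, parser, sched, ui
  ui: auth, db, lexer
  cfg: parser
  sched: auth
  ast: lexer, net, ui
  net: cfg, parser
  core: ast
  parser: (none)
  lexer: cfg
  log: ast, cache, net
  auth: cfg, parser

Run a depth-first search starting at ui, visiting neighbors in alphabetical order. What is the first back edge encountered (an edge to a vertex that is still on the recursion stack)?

ast→ui

DFS from ui (visiting neighbors in alphabetical order); mark gray on enter, black on exit:
ui gray
  auth gray
    cfg gray
      parser gray
      parser black
    cfg black
    auth→parser: parser black — skip
  auth black
  db gray
    cache gray
      core gray
        ast gray
          lexer gray
            lexer→cfg: cfg black — skip
          lexer black
          net gray
            net→cfg: cfg black — skip
            net→parser: parser black — skip
          net black
          ast→ui: ui is gray → back edge
First back edge: ast → ui.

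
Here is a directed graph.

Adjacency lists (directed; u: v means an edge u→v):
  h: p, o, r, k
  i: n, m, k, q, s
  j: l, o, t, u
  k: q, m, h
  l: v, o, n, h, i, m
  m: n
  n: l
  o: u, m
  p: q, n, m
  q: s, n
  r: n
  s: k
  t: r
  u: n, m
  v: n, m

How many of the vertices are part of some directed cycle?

A vertex is on a directed cycle iff it belongs to a strongly connected component of size ≥ 2 (or has a self-loop).
The vertices on cycles are {h, i, k, l, m, n, o, p, q, r, s, u, v} — 13 in total.

13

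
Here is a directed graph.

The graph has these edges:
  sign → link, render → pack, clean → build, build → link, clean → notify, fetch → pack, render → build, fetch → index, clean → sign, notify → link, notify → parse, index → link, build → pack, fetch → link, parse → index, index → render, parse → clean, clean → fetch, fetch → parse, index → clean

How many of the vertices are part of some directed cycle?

A vertex is on a directed cycle iff it belongs to a strongly connected component of size ≥ 2 (or has a self-loop).
The vertices on cycles are {clean, fetch, index, parse, notify} — 5 in total.

5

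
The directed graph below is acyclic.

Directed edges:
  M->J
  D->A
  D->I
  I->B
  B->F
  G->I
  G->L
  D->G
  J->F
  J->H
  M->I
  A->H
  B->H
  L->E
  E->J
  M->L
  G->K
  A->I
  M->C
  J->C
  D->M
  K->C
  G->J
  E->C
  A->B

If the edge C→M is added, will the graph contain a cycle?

Yes

Adding C→M creates a cycle iff M can already reach C.
Path from M: M → C.
So M → … → C → M is a cycle.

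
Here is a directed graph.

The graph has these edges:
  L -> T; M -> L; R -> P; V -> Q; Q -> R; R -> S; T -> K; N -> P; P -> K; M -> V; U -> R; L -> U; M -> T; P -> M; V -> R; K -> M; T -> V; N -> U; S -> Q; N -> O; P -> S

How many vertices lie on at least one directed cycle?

10

A vertex is on a directed cycle iff it belongs to a strongly connected component of size ≥ 2 (or has a self-loop).
The vertices on cycles are {K, L, M, P, Q, R, S, T, U, V} — 10 in total.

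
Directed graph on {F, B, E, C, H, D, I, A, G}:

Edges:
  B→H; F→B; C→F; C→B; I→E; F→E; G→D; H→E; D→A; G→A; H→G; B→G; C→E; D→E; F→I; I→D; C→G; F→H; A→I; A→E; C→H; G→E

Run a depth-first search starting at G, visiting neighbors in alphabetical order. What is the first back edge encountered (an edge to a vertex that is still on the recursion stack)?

DFS from G (visiting neighbors in alphabetical order); mark gray on enter, black on exit:
G gray
  A gray
    E gray
    E black
    I gray
      D gray
        D→A: A is gray → back edge
First back edge: D → A.

D->A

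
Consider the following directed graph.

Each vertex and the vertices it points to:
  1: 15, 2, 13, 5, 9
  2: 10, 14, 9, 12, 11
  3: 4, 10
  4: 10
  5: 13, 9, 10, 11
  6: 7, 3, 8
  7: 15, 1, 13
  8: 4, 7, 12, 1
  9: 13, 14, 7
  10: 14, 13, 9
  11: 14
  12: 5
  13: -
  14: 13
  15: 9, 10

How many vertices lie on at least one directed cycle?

A vertex is on a directed cycle iff it belongs to a strongly connected component of size ≥ 2 (or has a self-loop).
The vertices on cycles are {1, 2, 5, 7, 9, 10, 12, 15} — 8 in total.

8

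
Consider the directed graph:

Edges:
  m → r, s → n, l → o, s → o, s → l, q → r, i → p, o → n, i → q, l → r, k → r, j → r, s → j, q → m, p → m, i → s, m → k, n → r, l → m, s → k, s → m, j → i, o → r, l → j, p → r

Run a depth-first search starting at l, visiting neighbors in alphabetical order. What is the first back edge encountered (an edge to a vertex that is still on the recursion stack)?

s→j

DFS from l (visiting neighbors in alphabetical order); mark gray on enter, black on exit:
l gray
  j gray
    i gray
      p gray
        m gray
          k gray
            r gray
            r black
          k black
          m→r: r black — skip
        m black
        p→r: r black — skip
      p black
      q gray
        q→m: m black — skip
        q→r: r black — skip
      q black
      s gray
        s→j: j is gray → back edge
First back edge: s → j.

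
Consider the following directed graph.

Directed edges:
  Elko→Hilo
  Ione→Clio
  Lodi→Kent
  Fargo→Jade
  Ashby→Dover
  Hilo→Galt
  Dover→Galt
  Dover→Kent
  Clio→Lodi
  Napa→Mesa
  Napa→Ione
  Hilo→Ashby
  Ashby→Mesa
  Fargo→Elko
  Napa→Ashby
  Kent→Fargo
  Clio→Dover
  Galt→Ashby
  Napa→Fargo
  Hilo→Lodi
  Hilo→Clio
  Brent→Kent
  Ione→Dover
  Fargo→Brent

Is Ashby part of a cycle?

Ashby is on a cycle iff Ashby can reach itself via ≥1 edge.
Ashby → Dover → Galt → Ashby — yes.

Yes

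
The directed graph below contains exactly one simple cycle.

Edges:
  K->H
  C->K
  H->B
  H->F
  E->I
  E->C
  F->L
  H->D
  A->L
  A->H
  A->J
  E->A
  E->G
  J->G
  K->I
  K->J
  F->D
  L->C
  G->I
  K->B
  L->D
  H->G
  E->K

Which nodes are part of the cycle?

DFS with gray/black marking from C:
C gray
  K gray
    B gray
    B black
    H gray
      H→B: B black — skip
      G gray
        I gray
        I black
      G black
      F gray
        D gray
        D black
        L gray
          L→C: C is gray → back edge
Back edge closes the cycle C → K → H → F → L → C; its vertices are {C, F, H, K, L}.

C, F, H, K, L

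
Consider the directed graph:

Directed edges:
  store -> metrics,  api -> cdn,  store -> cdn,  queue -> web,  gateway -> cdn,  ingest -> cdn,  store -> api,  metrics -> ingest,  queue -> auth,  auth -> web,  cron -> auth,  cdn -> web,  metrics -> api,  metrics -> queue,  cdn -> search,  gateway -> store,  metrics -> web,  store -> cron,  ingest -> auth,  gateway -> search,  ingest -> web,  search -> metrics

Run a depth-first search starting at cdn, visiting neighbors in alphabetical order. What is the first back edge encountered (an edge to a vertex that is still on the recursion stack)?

DFS from cdn (visiting neighbors in alphabetical order); mark gray on enter, black on exit:
cdn gray
  search gray
    metrics gray
      api gray
        api→cdn: cdn is gray → back edge
First back edge: api → cdn.

api->cdn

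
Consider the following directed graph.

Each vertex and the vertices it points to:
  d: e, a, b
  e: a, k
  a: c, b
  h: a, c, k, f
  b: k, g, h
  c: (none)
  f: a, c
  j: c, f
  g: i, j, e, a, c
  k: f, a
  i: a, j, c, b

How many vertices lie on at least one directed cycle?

A vertex is on a directed cycle iff it belongs to a strongly connected component of size ≥ 2 (or has a self-loop).
The vertices on cycles are {a, b, e, f, g, h, i, j, k} — 9 in total.

9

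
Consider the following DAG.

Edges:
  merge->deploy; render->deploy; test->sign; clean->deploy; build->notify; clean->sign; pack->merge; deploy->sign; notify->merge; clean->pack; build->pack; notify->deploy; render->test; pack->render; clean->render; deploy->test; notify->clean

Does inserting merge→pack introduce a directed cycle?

Yes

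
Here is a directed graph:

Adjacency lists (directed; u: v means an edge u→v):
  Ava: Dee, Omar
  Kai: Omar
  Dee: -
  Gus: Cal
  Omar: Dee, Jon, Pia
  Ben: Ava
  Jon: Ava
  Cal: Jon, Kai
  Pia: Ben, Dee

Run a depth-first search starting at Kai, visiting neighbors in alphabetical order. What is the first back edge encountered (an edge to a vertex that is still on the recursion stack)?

DFS from Kai (visiting neighbors in alphabetical order); mark gray on enter, black on exit:
Kai gray
  Omar gray
    Dee gray
    Dee black
    Jon gray
      Ava gray
        Ava→Dee: Dee black — skip
        Ava→Omar: Omar is gray → back edge
First back edge: Ava → Omar.

Ava->Omar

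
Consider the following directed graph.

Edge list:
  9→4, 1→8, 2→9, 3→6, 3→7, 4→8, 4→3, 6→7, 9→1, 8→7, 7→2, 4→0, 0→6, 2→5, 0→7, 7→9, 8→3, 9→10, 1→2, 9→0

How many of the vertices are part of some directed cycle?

9

A vertex is on a directed cycle iff it belongs to a strongly connected component of size ≥ 2 (or has a self-loop).
The vertices on cycles are {0, 1, 2, 3, 4, 6, 7, 8, 9} — 9 in total.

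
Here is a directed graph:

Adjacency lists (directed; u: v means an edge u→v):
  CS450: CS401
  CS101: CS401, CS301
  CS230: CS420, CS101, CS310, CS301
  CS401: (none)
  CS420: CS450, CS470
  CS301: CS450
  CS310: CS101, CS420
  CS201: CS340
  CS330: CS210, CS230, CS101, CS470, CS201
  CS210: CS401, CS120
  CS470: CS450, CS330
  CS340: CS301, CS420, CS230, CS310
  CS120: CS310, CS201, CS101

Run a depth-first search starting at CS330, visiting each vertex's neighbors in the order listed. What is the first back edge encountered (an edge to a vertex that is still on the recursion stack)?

DFS from CS330 (visiting each vertex's neighbors in the order listed); mark gray on enter, black on exit:
CS330 gray
  CS210 gray
    CS401 gray
    CS401 black
    CS120 gray
      CS310 gray
        CS101 gray
          CS101→CS401: CS401 black — skip
          CS301 gray
            CS450 gray
              CS450→CS401: CS401 black — skip
            CS450 black
          CS301 black
        CS101 black
        CS420 gray
          CS420→CS450: CS450 black — skip
          CS470 gray
            CS470→CS450: CS450 black — skip
            CS470→CS330: CS330 is gray → back edge
First back edge: CS470 → CS330.

CS470→CS330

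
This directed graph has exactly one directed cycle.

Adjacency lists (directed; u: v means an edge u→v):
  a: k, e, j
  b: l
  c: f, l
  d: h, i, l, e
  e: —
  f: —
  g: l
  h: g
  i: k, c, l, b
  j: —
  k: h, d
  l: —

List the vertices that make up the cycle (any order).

d, i, k

DFS with gray/black marking from k:
k gray
  h gray
    g gray
      l gray
      l black
    g black
  h black
  d gray
    d→h: h black — skip
    i gray
      i→k: k is gray → back edge
Back edge closes the cycle k → d → i → k; its vertices are {d, i, k}.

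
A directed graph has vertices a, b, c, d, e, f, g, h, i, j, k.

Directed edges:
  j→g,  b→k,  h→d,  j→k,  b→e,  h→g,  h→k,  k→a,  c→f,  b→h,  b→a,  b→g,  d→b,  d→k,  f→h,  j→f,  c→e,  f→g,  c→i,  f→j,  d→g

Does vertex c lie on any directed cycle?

No

c lies on a cycle iff there is a path from c back to itself.
Exploring from c, it never reaches itself; equivalently, its strongly connected component is a singleton.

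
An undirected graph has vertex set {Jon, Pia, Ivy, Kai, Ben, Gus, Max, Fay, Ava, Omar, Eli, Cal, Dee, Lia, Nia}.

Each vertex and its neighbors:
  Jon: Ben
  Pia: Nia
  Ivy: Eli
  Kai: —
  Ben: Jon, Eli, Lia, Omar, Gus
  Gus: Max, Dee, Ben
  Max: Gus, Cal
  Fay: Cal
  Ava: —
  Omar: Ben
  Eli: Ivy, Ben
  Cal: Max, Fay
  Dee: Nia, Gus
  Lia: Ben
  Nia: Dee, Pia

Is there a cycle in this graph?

No

DFS, tracking each vertex's parent; an edge to a visited non-parent vertex closes a cycle.
Start from Max:
visit Max (parent –)
  visit Gus (parent Max)
    Gus–Max: parent, skip
    visit Dee (parent Gus)
      visit Nia (parent Dee)
        Nia–Dee: parent, skip
        visit Pia (parent Nia)
          Pia–Nia: parent, skip
      Dee–Gus: parent, skip
    visit Ben (parent Gus)
      visit Jon (parent Ben)
        Jon–Ben: parent, skip
      visit Eli (parent Ben)
        visit Ivy (parent Eli)
          Ivy–Eli: parent, skip
        Eli–Ben: parent, skip
      visit Lia (parent Ben)
        Lia–Ben: parent, skip
      visit Omar (parent Ben)
        Omar–Ben: parent, skip
      Ben–Gus: parent, skip
  visit Cal (parent Max)
    Cal–Max: parent, skip
    visit Fay (parent Cal)
      Fay–Cal: parent, skip
visit Kai (parent –)
visit Ava (parent –)
No non-parent visited neighbor found — the graph is a forest.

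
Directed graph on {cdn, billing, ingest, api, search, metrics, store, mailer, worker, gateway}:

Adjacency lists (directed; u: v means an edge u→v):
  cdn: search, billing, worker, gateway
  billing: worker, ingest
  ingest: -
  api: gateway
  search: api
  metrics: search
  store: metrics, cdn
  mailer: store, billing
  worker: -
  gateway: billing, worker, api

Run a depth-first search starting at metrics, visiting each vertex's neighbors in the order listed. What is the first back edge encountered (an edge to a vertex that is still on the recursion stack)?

gateway→api

DFS from metrics (visiting each vertex's neighbors in the order listed); mark gray on enter, black on exit:
metrics gray
  search gray
    api gray
      gateway gray
        billing gray
          worker gray
          worker black
          ingest gray
          ingest black
        billing black
        gateway→worker: worker black — skip
        gateway→api: api is gray → back edge
First back edge: gateway → api.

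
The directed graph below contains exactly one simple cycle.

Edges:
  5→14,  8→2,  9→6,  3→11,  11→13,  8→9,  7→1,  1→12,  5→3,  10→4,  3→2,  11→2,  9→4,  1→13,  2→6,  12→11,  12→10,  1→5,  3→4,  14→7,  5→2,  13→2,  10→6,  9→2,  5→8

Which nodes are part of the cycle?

DFS with gray/black marking from 1:
1 gray
  12 gray
    11 gray
      13 gray
        2 gray
          6 gray
          6 black
        2 black
      13 black
      11→2: 2 black — skip
    11 black
    10 gray
      4 gray
      4 black
      10→6: 6 black — skip
    10 black
  12 black
  1→13: 13 black — skip
  5 gray
    8 gray
      8→2: 2 black — skip
      9 gray
        9→2: 2 black — skip
        9→6: 6 black — skip
        9→4: 4 black — skip
      9 black
    8 black
    5→2: 2 black — skip
    3 gray
      3→4: 4 black — skip
      3→11: 11 black — skip
      3→2: 2 black — skip
    3 black
    14 gray
      7 gray
        7→1: 1 is gray → back edge
Back edge closes the cycle 1 → 5 → 14 → 7 → 1; its vertices are {1, 5, 7, 14}.

1, 5, 7, 14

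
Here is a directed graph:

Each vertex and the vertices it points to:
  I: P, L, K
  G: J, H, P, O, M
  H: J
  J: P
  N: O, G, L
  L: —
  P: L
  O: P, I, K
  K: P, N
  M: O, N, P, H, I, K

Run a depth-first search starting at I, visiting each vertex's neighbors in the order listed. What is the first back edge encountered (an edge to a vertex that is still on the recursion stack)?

O→I

DFS from I (visiting each vertex's neighbors in the order listed); mark gray on enter, black on exit:
I gray
  P gray
    L gray
    L black
  P black
  I→L: L black — skip
  K gray
    K→P: P black — skip
    N gray
      O gray
        O→P: P black — skip
        O→I: I is gray → back edge
First back edge: O → I.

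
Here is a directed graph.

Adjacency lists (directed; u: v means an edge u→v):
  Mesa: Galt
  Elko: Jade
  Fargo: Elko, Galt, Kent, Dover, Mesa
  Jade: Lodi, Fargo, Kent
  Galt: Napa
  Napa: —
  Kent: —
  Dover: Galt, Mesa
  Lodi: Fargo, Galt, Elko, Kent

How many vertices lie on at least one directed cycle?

A vertex is on a directed cycle iff it belongs to a strongly connected component of size ≥ 2 (or has a self-loop).
The vertices on cycles are {Elko, Jade, Lodi, Fargo} — 4 in total.

4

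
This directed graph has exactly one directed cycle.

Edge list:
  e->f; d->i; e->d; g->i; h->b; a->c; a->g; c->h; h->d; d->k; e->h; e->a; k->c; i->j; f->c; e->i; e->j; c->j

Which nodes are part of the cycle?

c, d, h, k

DFS with gray/black marking from h:
h gray
  d gray
    i gray
      j gray
      j black
    i black
    k gray
      c gray
        c→h: h is gray → back edge
Back edge closes the cycle h → d → k → c → h; its vertices are {c, d, h, k}.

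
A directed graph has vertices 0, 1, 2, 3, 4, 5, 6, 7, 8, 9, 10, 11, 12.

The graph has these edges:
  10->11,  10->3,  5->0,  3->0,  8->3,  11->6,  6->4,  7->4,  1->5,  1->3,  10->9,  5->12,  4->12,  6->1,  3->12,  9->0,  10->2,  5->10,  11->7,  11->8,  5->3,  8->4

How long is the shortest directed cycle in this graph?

For each vertex v, BFS finds the shortest path from v back to v.
The shortest such closed walk is 10 → 11 → 6 → 1 → 5 → 10, length 5.

5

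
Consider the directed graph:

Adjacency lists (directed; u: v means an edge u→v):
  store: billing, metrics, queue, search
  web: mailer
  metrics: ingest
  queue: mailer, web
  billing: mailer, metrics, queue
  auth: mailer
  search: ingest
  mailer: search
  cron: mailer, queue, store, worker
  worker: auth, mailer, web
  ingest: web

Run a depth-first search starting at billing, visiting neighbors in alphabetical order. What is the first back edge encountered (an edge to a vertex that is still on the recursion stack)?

DFS from billing (visiting neighbors in alphabetical order); mark gray on enter, black on exit:
billing gray
  mailer gray
    search gray
      ingest gray
        web gray
          web→mailer: mailer is gray → back edge
First back edge: web → mailer.

web→mailer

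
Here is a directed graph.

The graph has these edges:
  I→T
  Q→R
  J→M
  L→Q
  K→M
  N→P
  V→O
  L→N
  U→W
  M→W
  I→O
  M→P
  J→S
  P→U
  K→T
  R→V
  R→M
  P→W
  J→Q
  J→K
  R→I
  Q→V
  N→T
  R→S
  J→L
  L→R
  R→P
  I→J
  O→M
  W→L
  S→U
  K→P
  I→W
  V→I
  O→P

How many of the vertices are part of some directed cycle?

14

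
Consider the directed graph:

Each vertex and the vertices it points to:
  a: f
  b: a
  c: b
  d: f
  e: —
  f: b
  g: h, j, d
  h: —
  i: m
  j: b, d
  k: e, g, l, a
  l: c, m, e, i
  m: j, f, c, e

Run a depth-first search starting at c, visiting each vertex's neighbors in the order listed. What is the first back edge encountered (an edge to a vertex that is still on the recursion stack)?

DFS from c (visiting each vertex's neighbors in the order listed); mark gray on enter, black on exit:
c gray
  b gray
    a gray
      f gray
        f→b: b is gray → back edge
First back edge: f → b.

f->b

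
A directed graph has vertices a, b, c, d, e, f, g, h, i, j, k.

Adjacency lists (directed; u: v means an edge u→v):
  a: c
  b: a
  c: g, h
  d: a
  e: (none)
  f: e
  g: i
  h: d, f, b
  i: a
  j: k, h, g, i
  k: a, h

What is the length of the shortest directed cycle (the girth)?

For each vertex v, BFS finds the shortest path from v back to v.
The shortest such closed walk is g → i → a → c → g, length 4.

4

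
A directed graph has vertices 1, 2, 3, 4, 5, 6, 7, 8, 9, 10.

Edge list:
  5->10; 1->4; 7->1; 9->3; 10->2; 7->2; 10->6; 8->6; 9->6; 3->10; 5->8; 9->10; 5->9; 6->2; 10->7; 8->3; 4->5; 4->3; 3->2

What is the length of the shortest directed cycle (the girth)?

5

For each vertex v, BFS finds the shortest path from v back to v.
The shortest such closed walk is 7 → 1 → 4 → 3 → 10 → 7, length 5.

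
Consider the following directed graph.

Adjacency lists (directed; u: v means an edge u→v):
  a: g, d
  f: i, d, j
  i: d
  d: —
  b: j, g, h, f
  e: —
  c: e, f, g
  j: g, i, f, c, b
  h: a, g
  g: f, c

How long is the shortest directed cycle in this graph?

2

For each vertex v, BFS finds the shortest path from v back to v.
The shortest such closed walk is j → b → j, length 2.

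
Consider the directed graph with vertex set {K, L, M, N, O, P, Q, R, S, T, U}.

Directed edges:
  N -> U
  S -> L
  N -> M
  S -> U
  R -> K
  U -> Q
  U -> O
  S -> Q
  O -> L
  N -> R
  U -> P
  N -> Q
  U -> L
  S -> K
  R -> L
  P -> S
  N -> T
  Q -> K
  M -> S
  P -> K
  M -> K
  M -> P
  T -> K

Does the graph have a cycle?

DFS with white/gray/black marking, starting from L:
L gray
L black
K gray
K black
M gray
  P gray
    S gray
      U gray
        U→L: L black — skip
        U→P: P is gray → back edge
Back edge found, so a cycle exists: P → S → U → P.

Yes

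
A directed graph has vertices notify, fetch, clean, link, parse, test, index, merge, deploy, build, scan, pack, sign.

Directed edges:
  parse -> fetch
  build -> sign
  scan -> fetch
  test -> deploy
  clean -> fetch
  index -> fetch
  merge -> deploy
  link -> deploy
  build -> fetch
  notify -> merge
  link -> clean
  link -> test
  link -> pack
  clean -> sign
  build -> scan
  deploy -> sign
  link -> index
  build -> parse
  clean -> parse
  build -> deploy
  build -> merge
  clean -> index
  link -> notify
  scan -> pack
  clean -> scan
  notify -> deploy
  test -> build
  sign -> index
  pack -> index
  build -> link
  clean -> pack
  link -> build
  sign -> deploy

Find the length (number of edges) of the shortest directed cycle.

2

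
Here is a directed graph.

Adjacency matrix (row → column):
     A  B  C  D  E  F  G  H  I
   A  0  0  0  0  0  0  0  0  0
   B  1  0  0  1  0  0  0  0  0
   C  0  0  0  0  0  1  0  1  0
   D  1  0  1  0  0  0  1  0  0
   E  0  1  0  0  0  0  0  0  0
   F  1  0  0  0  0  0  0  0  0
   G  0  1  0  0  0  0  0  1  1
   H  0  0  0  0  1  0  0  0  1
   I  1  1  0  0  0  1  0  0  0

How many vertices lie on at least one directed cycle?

A vertex is on a directed cycle iff it belongs to a strongly connected component of size ≥ 2 (or has a self-loop).
The vertices on cycles are {B, C, D, E, G, H, I} — 7 in total.

7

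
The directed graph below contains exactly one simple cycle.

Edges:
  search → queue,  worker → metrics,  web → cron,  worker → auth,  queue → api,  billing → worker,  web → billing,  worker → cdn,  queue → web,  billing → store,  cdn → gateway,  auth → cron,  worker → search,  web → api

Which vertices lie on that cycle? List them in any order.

DFS with gray/black marking from billing:
billing gray
  store gray
  store black
  worker gray
    search gray
      queue gray
        web gray
          web→billing: billing is gray → back edge
Back edge closes the cycle billing → worker → search → queue → web → billing; its vertices are {web, queue, search, worker, billing}.

web, queue, search, worker, billing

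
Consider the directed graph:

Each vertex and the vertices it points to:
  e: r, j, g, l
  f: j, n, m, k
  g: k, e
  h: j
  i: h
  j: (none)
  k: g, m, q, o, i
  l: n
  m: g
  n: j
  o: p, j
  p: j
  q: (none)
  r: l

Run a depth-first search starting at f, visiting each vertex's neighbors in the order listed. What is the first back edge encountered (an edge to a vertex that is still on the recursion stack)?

DFS from f (visiting each vertex's neighbors in the order listed); mark gray on enter, black on exit:
f gray
  j gray
  j black
  n gray
    n→j: j black — skip
  n black
  m gray
    g gray
      k gray
        k→g: g is gray → back edge
First back edge: k → g.

k→g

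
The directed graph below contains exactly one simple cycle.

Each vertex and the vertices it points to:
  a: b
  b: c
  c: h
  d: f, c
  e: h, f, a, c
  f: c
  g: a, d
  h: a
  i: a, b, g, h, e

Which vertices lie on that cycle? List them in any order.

DFS with gray/black marking from h:
h gray
  a gray
    b gray
      c gray
        c→h: h is gray → back edge
Back edge closes the cycle h → a → b → c → h; its vertices are {a, b, c, h}.

a, b, c, h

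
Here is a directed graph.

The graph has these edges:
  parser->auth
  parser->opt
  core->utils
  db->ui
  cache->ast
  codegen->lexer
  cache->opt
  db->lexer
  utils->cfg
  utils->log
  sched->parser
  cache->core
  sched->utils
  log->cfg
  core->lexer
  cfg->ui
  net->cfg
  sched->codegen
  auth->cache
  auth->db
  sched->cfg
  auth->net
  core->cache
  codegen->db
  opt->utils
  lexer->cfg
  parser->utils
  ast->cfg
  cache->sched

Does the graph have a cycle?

DFS with white/gray/black marking, starting from net:
net gray
  cfg gray
    ui gray
    ui black
  cfg black
net black
parser gray
  utils gray
    utils→cfg: cfg black — skip
    log gray
      log→cfg: cfg black — skip
    log black
  utils black
  auth gray
    auth→net: net black — skip
    db gray
      lexer gray
        lexer→cfg: cfg black — skip
      lexer black
      db→ui: ui black — skip
    db black
    cache gray
      opt gray
        opt→utils: utils black — skip
      opt black
      core gray
        core→lexer: lexer black — skip
        core→cache: cache is gray → back edge
Back edge found, so a cycle exists: cache → core → cache.

Yes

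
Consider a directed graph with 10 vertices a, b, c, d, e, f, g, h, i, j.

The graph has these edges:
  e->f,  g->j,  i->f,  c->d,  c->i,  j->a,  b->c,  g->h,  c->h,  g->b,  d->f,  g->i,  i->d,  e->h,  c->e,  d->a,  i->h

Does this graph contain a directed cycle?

DFS with white/gray/black marking, starting from a:
a gray
a black
b gray
  c gray
    i gray
      h gray
      h black
      d gray
        f gray
        f black
        d→a: a black — skip
      d black
      i→f: f black — skip
    i black
    c→h: h black — skip
    e gray
      e→f: f black — skip
      e→h: h black — skip
    e black
    c→d: d black — skip
  c black
b black
g gray
  g→i: i black — skip
  g→b: b black — skip
  g→h: h black — skip
  j gray
    j→a: a black — skip
  j black
g black
Every edge goes to a white or black vertex — no back edge, so the graph is acyclic.

No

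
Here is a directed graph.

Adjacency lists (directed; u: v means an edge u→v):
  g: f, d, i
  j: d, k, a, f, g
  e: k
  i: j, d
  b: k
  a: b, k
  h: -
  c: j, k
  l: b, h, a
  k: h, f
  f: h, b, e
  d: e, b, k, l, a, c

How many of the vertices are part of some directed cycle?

9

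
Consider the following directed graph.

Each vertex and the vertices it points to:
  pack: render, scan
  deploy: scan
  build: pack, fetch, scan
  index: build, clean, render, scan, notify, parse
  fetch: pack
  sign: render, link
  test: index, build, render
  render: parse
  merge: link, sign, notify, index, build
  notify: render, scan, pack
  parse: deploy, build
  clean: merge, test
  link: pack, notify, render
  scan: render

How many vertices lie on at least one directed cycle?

11

A vertex is on a directed cycle iff it belongs to a strongly connected component of size ≥ 2 (or has a self-loop).
The vertices on cycles are {pack, scan, test, build, clean, fetch, index, merge, parse, deploy, render} — 11 in total.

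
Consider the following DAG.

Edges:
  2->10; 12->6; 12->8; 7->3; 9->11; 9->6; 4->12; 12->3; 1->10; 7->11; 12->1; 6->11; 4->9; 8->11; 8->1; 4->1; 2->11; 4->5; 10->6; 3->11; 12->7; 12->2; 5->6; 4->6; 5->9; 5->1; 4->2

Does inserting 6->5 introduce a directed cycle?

Adding 6→5 creates a cycle iff 5 can already reach 6.
Path from 5: 5 → 6.
So 5 → … → 6 → 5 is a cycle.

Yes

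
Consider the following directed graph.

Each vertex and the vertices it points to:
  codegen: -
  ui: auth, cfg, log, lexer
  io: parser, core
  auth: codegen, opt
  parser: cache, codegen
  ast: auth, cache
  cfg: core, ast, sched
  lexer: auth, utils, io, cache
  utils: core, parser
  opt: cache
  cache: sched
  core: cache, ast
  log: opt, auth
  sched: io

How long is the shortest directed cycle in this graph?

For each vertex v, BFS finds the shortest path from v back to v.
The shortest such closed walk is io → core → cache → sched → io, length 4.

4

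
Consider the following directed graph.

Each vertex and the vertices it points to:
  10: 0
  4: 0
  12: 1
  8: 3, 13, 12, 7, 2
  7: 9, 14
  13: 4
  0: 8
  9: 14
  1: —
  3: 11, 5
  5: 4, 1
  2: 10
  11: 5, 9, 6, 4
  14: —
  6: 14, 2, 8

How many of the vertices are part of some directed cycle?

10

A vertex is on a directed cycle iff it belongs to a strongly connected component of size ≥ 2 (or has a self-loop).
The vertices on cycles are {0, 2, 3, 4, 5, 6, 8, 10, 11, 13} — 10 in total.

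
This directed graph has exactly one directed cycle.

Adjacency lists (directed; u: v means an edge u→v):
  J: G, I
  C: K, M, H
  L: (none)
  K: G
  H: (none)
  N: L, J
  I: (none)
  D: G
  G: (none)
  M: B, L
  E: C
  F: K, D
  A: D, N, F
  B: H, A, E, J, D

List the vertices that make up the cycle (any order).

B, C, E, M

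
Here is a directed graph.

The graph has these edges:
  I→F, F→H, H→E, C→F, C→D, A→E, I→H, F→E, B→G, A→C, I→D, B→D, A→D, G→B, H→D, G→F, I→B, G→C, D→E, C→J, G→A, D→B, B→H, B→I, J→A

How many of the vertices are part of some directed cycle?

A vertex is on a directed cycle iff it belongs to a strongly connected component of size ≥ 2 (or has a self-loop).
The vertices on cycles are {A, B, C, D, F, G, H, I, J} — 9 in total.

9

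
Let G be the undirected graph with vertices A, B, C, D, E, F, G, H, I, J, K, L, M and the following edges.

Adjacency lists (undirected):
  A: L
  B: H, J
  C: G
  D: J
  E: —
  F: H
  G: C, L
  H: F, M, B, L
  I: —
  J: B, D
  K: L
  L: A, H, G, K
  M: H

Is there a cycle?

No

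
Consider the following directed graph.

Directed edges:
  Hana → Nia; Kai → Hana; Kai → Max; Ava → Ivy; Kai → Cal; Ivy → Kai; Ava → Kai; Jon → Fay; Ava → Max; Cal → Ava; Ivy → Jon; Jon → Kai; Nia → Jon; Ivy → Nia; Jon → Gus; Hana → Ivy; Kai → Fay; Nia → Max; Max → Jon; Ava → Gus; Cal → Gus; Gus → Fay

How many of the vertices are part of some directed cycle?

A vertex is on a directed cycle iff it belongs to a strongly connected component of size ≥ 2 (or has a self-loop).
The vertices on cycles are {Ava, Cal, Ivy, Jon, Kai, Max, Nia, Hana} — 8 in total.

8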